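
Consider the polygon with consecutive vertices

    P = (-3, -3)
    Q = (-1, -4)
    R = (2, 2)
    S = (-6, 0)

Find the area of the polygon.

22.5

Σ = (9) + (6) + (12) + (18) = 45
Area = |Σ|/2 = 22.5.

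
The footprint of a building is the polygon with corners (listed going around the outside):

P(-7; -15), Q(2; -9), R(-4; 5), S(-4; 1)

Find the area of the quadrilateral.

Cross-terms: 93, -26, 16, 67  ⇒  Σ = 150
Area = |Σ|/2 = 75.

75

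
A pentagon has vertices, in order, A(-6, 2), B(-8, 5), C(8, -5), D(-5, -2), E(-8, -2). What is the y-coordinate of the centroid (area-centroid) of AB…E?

-71/89

Apply Gauss's area formula. First the cross-terms c_i = x_i·y_{i+1} − x_{i+1}·y_i:
  -14, 0, -41, -6, -28  ⇒  2A = -89, A = -44.5.
Then Σ (y_i + y_{i+1})·c_i = 213, so ȳ = 213 / (6·(-44.5)) = -71/89.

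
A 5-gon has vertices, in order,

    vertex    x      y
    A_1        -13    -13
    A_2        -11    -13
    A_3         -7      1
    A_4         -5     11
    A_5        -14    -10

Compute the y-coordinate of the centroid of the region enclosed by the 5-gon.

Apply the shoelace (surveyor's) formula. First the cross-terms c_i = x_i·y_{i+1} − x_{i+1}·y_i:
  26, -102, -72, 204, 52  ⇒  2A = 108, A = 54.
Then Σ (y_i + y_{i+1})·c_i = -1308, so ȳ = -1308 / (6·54) = -109/27.

-109/27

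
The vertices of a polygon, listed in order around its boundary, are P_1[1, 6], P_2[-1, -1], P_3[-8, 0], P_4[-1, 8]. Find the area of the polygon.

Apply Gauss's area formula: 2A = Σ (x_i·y_{i+1} − x_{i+1}·y_i), indices taken mod 4.
P_1→P_2: (1)(-1) − (-1)(6) = 5
P_2→P_3: (-1)(0) − (-8)(-1) = -8
P_3→P_4: (-8)(8) − (-1)(0) = -64
P_4→P_1: (-1)(6) − (1)(8) = -14
Σ = -81
Area = |Σ|/2 = 40.5.

40.5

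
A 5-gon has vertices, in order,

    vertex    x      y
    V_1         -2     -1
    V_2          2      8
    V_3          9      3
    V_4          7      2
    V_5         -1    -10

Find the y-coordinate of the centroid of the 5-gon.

43/255

Apply the surveyor's formula. First the cross-terms c_i = x_i·y_{i+1} − x_{i+1}·y_i:
  -14, -66, -3, -68, -19  ⇒  2A = -170, A = -85.
Then Σ (y_i + y_{i+1})·c_i = -86, so ȳ = -86 / (6·(-85)) = 43/255.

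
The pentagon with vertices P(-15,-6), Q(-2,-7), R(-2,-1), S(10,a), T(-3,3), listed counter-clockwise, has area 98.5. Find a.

The doubled signed area Σ (x_i y_{i+1} − x_{i+1} y_i) is linear in a.
With a=0 it equals 184; the coefficient of a is 1 (from the two edges through S).
So 1·a + 184 = 2·98.5 = 197 ⇒ a = 13.

13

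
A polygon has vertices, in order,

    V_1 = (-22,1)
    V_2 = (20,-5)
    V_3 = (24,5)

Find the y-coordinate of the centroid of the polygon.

1/3

Apply Gauss's area formula. First the cross-terms c_i = x_i·y_{i+1} − x_{i+1}·y_i:
  90, 220, 134  ⇒  2A = 444, A = 222.
Then Σ (y_i + y_{i+1})·c_i = 444, so ȳ = 444 / (6·222) = 1/3.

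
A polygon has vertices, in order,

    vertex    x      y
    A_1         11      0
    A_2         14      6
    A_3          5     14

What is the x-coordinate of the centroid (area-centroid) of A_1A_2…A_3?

10

Apply the shoelace (surveyor's) formula. First the cross-terms c_i = x_i·y_{i+1} − x_{i+1}·y_i:
  66, 166, -154  ⇒  2A = 78, A = 39.
Then Σ (x_i + x_{i+1})·c_i = 2340, so x̄ = 2340 / (6·39) = 10.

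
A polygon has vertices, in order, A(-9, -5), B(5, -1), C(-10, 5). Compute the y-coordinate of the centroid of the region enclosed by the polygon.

-1/3

Apply the shoelace (surveyor's) formula. First the cross-terms c_i = x_i·y_{i+1} − x_{i+1}·y_i:
  34, 15, 95  ⇒  2A = 144, A = 72.
Then Σ (y_i + y_{i+1})·c_i = -144, so ȳ = -144 / (6·72) = -1/3.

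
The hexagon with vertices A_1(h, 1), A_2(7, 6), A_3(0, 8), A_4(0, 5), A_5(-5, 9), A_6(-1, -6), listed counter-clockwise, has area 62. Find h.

The doubled signed area Σ (x_i y_{i+1} − x_{i+1} y_i) is linear in h.
With h=0 it equals 112; the coefficient of h is 12 (from the two edges through A_1).
So 12·h + 112 = 2·62 = 124 ⇒ h = 1.

1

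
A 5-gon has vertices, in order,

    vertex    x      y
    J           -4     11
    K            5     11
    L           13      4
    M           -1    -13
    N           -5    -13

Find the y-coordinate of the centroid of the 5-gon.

Apply the surveyor's formula. First the cross-terms c_i = x_i·y_{i+1} − x_{i+1}·y_i:
  -99, -123, -165, -52, -107  ⇒  2A = -546, A = -273.
Then Σ (y_i + y_{i+1})·c_i = -972, so ȳ = -972 / (6·(-273)) = 54/91.

54/91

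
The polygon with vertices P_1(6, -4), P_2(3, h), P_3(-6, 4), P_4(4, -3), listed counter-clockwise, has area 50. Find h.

Write out the shoelace sum; only the two edges meeting at P_2 involve h:
2·Area = [(6·h − 3·(-4)) + (3·4 − (-6)·h)] + 4
       = 12·h + 28 = 100
⇒ h = 6.

6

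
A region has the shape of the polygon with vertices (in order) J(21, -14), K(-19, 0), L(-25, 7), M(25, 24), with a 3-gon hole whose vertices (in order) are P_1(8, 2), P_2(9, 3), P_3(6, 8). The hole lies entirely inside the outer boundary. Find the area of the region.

1010

Outer boundary:
Apply the shoelace (surveyor's) formula: 2A = Σ (x_i·y_{i+1} − x_{i+1}·y_i), indices taken mod 4.
Σ = (-266) + (-133) + (-775) + (-854) = -2028
Area = |Σ|/2 = 1014.
Hole:
P_1→P_2: (8)(3) − (9)(2) = 6
P_2→P_3: (9)(8) − (6)(3) = 54
P_3→P_1: (6)(2) − (8)(8) = -52
Σ = 8
Area = |Σ|/2 = 4.
Net area = 1014 − 4 = 1010.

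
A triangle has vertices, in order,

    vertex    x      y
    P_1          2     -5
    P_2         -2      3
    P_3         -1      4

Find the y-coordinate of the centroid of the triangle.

2/3

Apply the shoelace formula. First the cross-terms c_i = x_i·y_{i+1} − x_{i+1}·y_i:
  -4, -5, -3  ⇒  2A = -12, A = -6.
Then Σ (y_i + y_{i+1})·c_i = -24, so ȳ = -24 / (6·(-6)) = 2/3.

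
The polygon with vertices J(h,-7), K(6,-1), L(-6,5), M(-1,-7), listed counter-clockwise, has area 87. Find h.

The doubled signed area Σ (x_i y_{i+1} − x_{i+1} y_i) is linear in h.
With h=0 it equals 120; the coefficient of h is 6 (from the two edges through J).
So 6·h + 120 = 2·87 = 174 ⇒ h = 9.

9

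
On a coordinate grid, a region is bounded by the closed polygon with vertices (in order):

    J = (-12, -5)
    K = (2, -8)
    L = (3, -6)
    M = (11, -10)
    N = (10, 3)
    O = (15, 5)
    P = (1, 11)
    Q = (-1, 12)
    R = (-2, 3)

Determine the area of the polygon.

Σ = (106) + (12) + (36) + (133) + (5) + (160) + (23) + (21) + (46) = 542
Area = |Σ|/2 = 271.

271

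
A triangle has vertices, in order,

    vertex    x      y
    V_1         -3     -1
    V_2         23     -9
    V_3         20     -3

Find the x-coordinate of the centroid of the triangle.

40/3

Apply the shoelace formula. First the cross-terms c_i = x_i·y_{i+1} − x_{i+1}·y_i:
  50, 111, -29  ⇒  2A = 132, A = 66.
Then Σ (x_i + x_{i+1})·c_i = 5280, so x̄ = 5280 / (6·66) = 40/3.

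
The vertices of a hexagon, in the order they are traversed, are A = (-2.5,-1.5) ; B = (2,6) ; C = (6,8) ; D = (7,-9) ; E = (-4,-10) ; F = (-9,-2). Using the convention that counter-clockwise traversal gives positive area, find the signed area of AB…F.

Σ = (-12) + (-20) + (-110) + (-106) + (-82) + (8.5) = -321.5
Signed area = Σ/2 = -160.75 (negative ⇒ clockwise traversal).

-160.75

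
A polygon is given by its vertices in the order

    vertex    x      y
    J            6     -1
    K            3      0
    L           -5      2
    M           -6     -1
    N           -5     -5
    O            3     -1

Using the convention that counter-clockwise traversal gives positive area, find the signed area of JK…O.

Apply the shoelace formula: 2A = Σ (x_i·y_{i+1} − x_{i+1}·y_i), indices taken mod 6.
Σ = (3) + (6) + (17) + (25) + (20) + (3) = 74
Signed area = Σ/2 = 37 (positive ⇒ counter-clockwise traversal).

37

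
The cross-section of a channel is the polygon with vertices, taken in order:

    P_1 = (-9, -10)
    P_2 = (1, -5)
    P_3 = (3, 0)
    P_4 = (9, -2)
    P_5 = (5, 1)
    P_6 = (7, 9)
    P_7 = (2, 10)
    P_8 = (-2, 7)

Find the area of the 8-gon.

Cross-terms: 55, 15, -6, 19, 38, 52, 34, 83  ⇒  Σ = 290
Area = |Σ|/2 = 145.

145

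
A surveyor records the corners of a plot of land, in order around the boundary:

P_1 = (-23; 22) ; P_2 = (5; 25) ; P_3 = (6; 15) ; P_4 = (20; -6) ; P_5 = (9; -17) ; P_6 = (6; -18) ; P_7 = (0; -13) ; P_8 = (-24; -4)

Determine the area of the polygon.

1226

Apply the shoelace (surveyor's) formula: 2A = Σ (x_i·y_{i+1} − x_{i+1}·y_i), indices taken mod 8.
Σ = (-685) + (-75) + (-336) + (-286) + (-60) + (-78) + (-312) + (-620) = -2452
Area = |Σ|/2 = 1226.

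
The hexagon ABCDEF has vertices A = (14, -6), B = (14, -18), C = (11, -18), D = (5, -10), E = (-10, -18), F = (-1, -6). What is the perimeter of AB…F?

|AB| = √((0)² + (-12)²) = √144 = 12
|BC| = √((-3)² + (0)²) = √9 = 3
|CD| = √((-6)² + (8)²) = √100 = 10
|DE| = √((-15)² + (-8)²) = √289 = 17
|EF| = √((9)² + (12)²) = √225 = 15
|FA| = √((15)² + (0)²) = √225 = 15
Perimeter = 12 + 3 + 10 + 17 + 15 + 15 = 72.

72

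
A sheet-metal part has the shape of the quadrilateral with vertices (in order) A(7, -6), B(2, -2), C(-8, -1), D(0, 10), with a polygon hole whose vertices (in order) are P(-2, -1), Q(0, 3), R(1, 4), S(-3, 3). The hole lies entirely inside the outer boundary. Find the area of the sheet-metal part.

Outer boundary:
Σ = (-2) + (-18) + (-80) + (-70) = -170
Area = |Σ|/2 = 85.
Hole:
Cross-terms: -6, -3, 15, 9  ⇒  Σ = 15
Area = |Σ|/2 = 7.5.
Net area = 85 − 7.5 = 77.5.

77.5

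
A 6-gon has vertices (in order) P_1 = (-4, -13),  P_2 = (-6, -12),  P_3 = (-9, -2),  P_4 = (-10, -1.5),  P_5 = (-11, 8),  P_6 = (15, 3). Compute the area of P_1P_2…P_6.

Apply Gauss's area formula: 2A = Σ (x_i·y_{i+1} − x_{i+1}·y_i), indices taken mod 6.
P_1→P_2: (-4)(-12) − (-6)(-13) = -30
P_2→P_3: (-6)(-2) − (-9)(-12) = -96
P_3→P_4: (-9)(-1.5) − (-10)(-2) = -6.5
P_4→P_5: (-10)(8) − (-11)(-1.5) = -96.5
P_5→P_6: (-11)(3) − (15)(8) = -153
P_6→P_1: (15)(-13) − (-4)(3) = -183
Σ = -565
Area = |Σ|/2 = 282.5.

282.5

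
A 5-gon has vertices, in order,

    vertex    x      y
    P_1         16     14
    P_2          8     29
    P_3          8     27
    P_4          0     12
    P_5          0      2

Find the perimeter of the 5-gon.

66

|P_1P_2| = √((-8)² + (15)²) = √289 = 17
|P_2P_3| = √((0)² + (-2)²) = √4 = 2
|P_3P_4| = √((-8)² + (-15)²) = √289 = 17
|P_4P_5| = √((0)² + (-10)²) = √100 = 10
|P_5P_1| = √((16)² + (12)²) = √400 = 20
Perimeter = 17 + 2 + 17 + 10 + 20 = 66.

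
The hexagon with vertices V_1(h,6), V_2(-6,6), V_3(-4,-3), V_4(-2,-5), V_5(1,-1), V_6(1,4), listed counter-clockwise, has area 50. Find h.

Write out the shoelace sum; only the two edges meeting at V_1 involve h:
2·Area = [(1·6 − h·4) + (h·6 − (-6)·6)] + 68
       = 2·h + 110 = 100
⇒ h = -5.

-5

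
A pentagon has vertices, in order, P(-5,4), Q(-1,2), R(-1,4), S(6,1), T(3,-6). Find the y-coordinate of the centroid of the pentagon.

Apply the surveyor's formula. First the cross-terms c_i = x_i·y_{i+1} − x_{i+1}·y_i:
  -6, -2, -25, -39, -18  ⇒  2A = -90, A = -45.
Then Σ (y_i + y_{i+1})·c_i = 58, so ȳ = 58 / (6·(-45)) = -29/135.

-29/135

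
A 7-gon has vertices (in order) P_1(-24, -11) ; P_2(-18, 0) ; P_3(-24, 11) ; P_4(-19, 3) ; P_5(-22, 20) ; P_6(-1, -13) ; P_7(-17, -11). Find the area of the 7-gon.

277

Σ = (-198) + (-198) + (137) + (-314) + (306) + (-210) + (-77) = -554
Area = |Σ|/2 = 277.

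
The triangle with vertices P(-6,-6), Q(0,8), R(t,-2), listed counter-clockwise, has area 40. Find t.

-10

The doubled signed area Σ (x_i y_{i+1} − x_{i+1} y_i) is linear in t.
With t=0 it equals -60; the coefficient of t is -14 (from the two edges through R).
So -14·t + -60 = 2·40 = 80 ⇒ t = -10.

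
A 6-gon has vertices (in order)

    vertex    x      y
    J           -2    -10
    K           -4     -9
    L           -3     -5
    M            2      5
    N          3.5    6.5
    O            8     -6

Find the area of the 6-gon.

Apply the shoelace (surveyor's) formula: 2A = Σ (x_i·y_{i+1} − x_{i+1}·y_i), indices taken mod 6.
J→K: (-2)(-9) − (-4)(-10) = -22
K→L: (-4)(-5) − (-3)(-9) = -7
L→M: (-3)(5) − (2)(-5) = -5
M→N: (2)(6.5) − (3.5)(5) = -4.5
N→O: (3.5)(-6) − (8)(6.5) = -73
O→J: (8)(-10) − (-2)(-6) = -92
Σ = -203.5
Area = |Σ|/2 = 101.75.

101.75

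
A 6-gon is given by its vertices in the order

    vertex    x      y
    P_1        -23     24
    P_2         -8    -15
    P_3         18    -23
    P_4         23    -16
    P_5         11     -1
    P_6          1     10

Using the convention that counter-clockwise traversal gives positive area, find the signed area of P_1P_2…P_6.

Cross-terms: 537, 454, 241, 153, 111, 254  ⇒  Σ = 1750
Signed area = Σ/2 = 875 (positive ⇒ counter-clockwise traversal).

875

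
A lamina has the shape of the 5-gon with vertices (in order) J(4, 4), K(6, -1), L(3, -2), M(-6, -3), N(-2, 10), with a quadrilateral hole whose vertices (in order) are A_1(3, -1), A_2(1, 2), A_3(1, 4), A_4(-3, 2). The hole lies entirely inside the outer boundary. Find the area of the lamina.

76

Outer boundary:
Apply the surveyor's formula: 2A = Σ (x_i·y_{i+1} − x_{i+1}·y_i), indices taken mod 5.
J→K: (4)(-1) − (6)(4) = -28
K→L: (6)(-2) − (3)(-1) = -9
L→M: (3)(-3) − (-6)(-2) = -21
M→N: (-6)(10) − (-2)(-3) = -66
N→J: (-2)(4) − (4)(10) = -48
Σ = -172
Area = |Σ|/2 = 86.
Hole:
Apply the shoelace (surveyor's) formula: 2A = Σ (x_i·y_{i+1} − x_{i+1}·y_i), indices taken mod 4.
Cross-terms: 7, 2, 14, -3  ⇒  Σ = 20
Area = |Σ|/2 = 10.
Net area = 86 − 10 = 76.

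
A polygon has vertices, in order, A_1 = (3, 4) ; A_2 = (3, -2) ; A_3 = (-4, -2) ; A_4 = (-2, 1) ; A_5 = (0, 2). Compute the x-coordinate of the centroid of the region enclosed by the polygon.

28/75

Apply Gauss's area formula. First the cross-terms c_i = x_i·y_{i+1} − x_{i+1}·y_i:
  -18, -14, -8, -4, -6  ⇒  2A = -50, A = -25.
Then Σ (x_i + x_{i+1})·c_i = -56, so x̄ = -56 / (6·(-25)) = 28/75.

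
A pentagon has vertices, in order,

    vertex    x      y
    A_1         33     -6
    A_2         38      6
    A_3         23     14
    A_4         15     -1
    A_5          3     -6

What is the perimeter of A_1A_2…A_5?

|A_1A_2| = √((5)² + (12)²) = √169 = 13
|A_2A_3| = √((-15)² + (8)²) = √289 = 17
|A_3A_4| = √((-8)² + (-15)²) = √289 = 17
|A_4A_5| = √((-12)² + (-5)²) = √169 = 13
|A_5A_1| = √((30)² + (0)²) = √900 = 30
Perimeter = 13 + 17 + 17 + 13 + 30 = 90.

90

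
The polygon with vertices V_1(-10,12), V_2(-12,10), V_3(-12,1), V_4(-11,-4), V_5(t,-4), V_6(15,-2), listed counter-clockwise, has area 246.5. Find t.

9

The doubled signed area Σ (x_i y_{i+1} − x_{i+1} y_i) is linear in t.
With t=0 it equals 475; the coefficient of t is 2 (from the two edges through V_5).
So 2·t + 475 = 2·246.5 = 493 ⇒ t = 9.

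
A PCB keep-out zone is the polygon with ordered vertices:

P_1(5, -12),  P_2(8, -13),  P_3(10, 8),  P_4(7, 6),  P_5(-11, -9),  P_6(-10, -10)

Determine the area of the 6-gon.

211

Apply the shoelace formula: 2A = Σ (x_i·y_{i+1} − x_{i+1}·y_i), indices taken mod 6.
Σ = (31) + (194) + (4) + (3) + (20) + (170) = 422
Area = |Σ|/2 = 211.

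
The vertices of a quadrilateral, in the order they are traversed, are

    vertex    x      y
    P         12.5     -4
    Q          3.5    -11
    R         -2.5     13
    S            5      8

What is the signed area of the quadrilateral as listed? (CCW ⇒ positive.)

-155.25

Σ = (-123.5) + (18) + (-85) + (-120) = -310.5
Signed area = Σ/2 = -155.25 (negative ⇒ clockwise traversal).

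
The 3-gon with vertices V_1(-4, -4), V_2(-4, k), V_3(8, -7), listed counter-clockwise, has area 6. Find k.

-5

Write out the shoelace sum; only the two edges meeting at V_2 involve k:
2·Area = [((-4)·k − (-4)·(-4)) + ((-4)·(-7) − 8·k)] + -60
       = -12·k + -48 = 12
⇒ k = -5.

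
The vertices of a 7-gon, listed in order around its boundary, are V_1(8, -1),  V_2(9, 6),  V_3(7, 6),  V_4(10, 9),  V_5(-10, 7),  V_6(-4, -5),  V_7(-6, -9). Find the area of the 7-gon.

197

Apply Gauss's area formula: 2A = Σ (x_i·y_{i+1} − x_{i+1}·y_i), indices taken mod 7.
Σ = (57) + (12) + (3) + (160) + (78) + (6) + (78) = 394
Area = |Σ|/2 = 197.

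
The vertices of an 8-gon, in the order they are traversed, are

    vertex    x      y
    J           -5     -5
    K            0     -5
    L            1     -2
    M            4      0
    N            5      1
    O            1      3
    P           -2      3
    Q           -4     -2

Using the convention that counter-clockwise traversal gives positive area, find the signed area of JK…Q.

45.5

Σ = (25) + (5) + (8) + (4) + (14) + (9) + (16) + (10) = 91
Signed area = Σ/2 = 45.5 (positive ⇒ counter-clockwise traversal).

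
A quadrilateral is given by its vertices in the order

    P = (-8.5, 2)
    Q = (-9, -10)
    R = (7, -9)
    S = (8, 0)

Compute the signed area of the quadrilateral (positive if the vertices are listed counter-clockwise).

Cross-terms: 103, 151, 72, 16  ⇒  Σ = 342
Signed area = Σ/2 = 171 (positive ⇒ counter-clockwise traversal).

171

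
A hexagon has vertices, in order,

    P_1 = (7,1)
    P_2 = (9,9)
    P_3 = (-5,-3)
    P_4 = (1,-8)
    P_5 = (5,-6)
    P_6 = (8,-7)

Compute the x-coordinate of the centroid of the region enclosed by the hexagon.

Apply the shoelace formula. First the cross-terms c_i = x_i·y_{i+1} − x_{i+1}·y_i:
  54, 18, 43, 34, 13, 57  ⇒  2A = 219, A = 109.5.
Then Σ (x_i + x_{i+1})·c_i = 1992, so x̄ = 1992 / (6·109.5) = 664/219.

664/219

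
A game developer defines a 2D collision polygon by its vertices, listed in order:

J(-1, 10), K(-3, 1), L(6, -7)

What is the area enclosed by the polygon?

48.5

Apply the shoelace formula: 2A = Σ (x_i·y_{i+1} − x_{i+1}·y_i), indices taken mod 3.
J→K: (-1)(1) − (-3)(10) = 29
K→L: (-3)(-7) − (6)(1) = 15
L→J: (6)(10) − (-1)(-7) = 53
Σ = 97
Area = |Σ|/2 = 48.5.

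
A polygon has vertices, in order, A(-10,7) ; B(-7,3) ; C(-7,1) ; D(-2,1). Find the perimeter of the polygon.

|AB| = √((3)² + (-4)²) = √25 = 5
|BC| = √((0)² + (-2)²) = √4 = 2
|CD| = √((5)² + (0)²) = √25 = 5
|DA| = √((-8)² + (6)²) = √100 = 10
Perimeter = 5 + 2 + 5 + 10 = 22.

22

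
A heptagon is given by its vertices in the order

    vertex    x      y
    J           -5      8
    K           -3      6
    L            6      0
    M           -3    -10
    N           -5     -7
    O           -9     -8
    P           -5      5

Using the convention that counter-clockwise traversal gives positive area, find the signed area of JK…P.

J→K: (-5)(6) − (-3)(8) = -6
K→L: (-3)(0) − (6)(6) = -36
L→M: (6)(-10) − (-3)(0) = -60
M→N: (-3)(-7) − (-5)(-10) = -29
N→O: (-5)(-8) − (-9)(-7) = -23
O→P: (-9)(5) − (-5)(-8) = -85
P→J: (-5)(8) − (-5)(5) = -15
Σ = -254
Signed area = Σ/2 = -127 (negative ⇒ clockwise traversal).

-127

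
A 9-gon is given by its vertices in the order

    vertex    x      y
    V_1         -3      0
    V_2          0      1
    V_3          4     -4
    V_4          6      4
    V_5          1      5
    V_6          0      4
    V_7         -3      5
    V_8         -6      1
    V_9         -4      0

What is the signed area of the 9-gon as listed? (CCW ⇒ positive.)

Cross-terms: -3, -4, 40, 26, 4, 12, 27, 4, 0  ⇒  Σ = 106
Signed area = Σ/2 = 53 (positive ⇒ counter-clockwise traversal).

53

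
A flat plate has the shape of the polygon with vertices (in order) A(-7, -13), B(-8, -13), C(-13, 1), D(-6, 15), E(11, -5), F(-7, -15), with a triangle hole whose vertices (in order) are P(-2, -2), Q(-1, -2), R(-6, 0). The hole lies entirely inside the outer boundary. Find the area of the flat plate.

363

Outer boundary:
Σ = (-13) + (-177) + (-189) + (-135) + (-200) + (-14) = -728
Area = |Σ|/2 = 364.
Hole:
Apply the shoelace (surveyor's) formula: 2A = Σ (x_i·y_{i+1} − x_{i+1}·y_i), indices taken mod 3.
Σ = (2) + (-12) + (12) = 2
Area = |Σ|/2 = 1.
Net area = 364 − 1 = 363.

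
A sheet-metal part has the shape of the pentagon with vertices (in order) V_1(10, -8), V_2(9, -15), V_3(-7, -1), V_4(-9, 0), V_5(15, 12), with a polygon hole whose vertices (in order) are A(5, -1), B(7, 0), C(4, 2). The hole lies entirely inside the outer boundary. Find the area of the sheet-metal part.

271

Outer boundary:
V_1→V_2: (10)(-15) − (9)(-8) = -78
V_2→V_3: (9)(-1) − (-7)(-15) = -114
V_3→V_4: (-7)(0) − (-9)(-1) = -9
V_4→V_5: (-9)(12) − (15)(0) = -108
V_5→V_1: (15)(-8) − (10)(12) = -240
Σ = -549
Area = |Σ|/2 = 274.5.
Hole:
Σ = (7) + (14) + (-14) = 7
Area = |Σ|/2 = 3.5.
Net area = 274.5 − 3.5 = 271.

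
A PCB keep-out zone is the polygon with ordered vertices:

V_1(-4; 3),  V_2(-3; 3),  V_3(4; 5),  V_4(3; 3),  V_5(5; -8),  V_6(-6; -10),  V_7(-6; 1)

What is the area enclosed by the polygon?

Apply the surveyor's formula: 2A = Σ (x_i·y_{i+1} − x_{i+1}·y_i), indices taken mod 7.
V_1→V_2: (-4)(3) − (-3)(3) = -3
V_2→V_3: (-3)(5) − (4)(3) = -27
V_3→V_4: (4)(3) − (3)(5) = -3
V_4→V_5: (3)(-8) − (5)(3) = -39
V_5→V_6: (5)(-10) − (-6)(-8) = -98
V_6→V_7: (-6)(1) − (-6)(-10) = -66
V_7→V_1: (-6)(3) − (-4)(1) = -14
Σ = -250
Area = |Σ|/2 = 125.

125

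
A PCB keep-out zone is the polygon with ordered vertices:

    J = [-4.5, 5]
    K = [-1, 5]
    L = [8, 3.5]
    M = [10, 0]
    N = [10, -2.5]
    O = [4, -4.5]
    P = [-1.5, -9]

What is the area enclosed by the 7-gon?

123.375

Apply the shoelace formula: 2A = Σ (x_i·y_{i+1} − x_{i+1}·y_i), indices taken mod 7.
Σ = (-17.5) + (-43.5) + (-35) + (-25) + (-35) + (-42.75) + (-48) = -246.75
Area = |Σ|/2 = 123.375.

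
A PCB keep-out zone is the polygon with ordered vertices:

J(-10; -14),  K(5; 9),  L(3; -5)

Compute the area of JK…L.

Σ = (-20) + (-52) + (-92) = -164
Area = |Σ|/2 = 82.

82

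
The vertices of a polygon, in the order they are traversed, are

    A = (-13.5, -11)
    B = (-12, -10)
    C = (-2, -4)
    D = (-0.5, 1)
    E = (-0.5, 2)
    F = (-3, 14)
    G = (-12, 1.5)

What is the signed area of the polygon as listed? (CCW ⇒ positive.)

170.625

Apply the shoelace formula: 2A = Σ (x_i·y_{i+1} − x_{i+1}·y_i), indices taken mod 7.
Σ = (3) + (28) + (-4) + (-0.5) + (-1) + (163.5) + (152.25) = 341.25
Signed area = Σ/2 = 170.625 (positive ⇒ counter-clockwise traversal).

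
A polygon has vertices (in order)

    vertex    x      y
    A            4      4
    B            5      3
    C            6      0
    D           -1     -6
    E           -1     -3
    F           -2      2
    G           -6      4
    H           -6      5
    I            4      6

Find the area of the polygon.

Apply the shoelace (surveyor's) formula: 2A = Σ (x_i·y_{i+1} − x_{i+1}·y_i), indices taken mod 9.
Σ = (-8) + (-18) + (-36) + (-3) + (-8) + (4) + (-6) + (-56) + (-8) = -139
Area = |Σ|/2 = 69.5.

69.5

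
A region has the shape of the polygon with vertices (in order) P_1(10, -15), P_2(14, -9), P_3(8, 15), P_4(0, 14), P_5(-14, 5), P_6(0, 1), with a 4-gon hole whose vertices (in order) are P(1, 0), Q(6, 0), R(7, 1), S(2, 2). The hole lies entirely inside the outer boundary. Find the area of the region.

Outer boundary:
Apply the surveyor's formula: 2A = Σ (x_i·y_{i+1} − x_{i+1}·y_i), indices taken mod 6.
Σ = (120) + (282) + (112) + (196) + (-14) + (-10) = 686
Area = |Σ|/2 = 343.
Hole:
Apply the shoelace (surveyor's) formula: 2A = Σ (x_i·y_{i+1} − x_{i+1}·y_i), indices taken mod 4.
Cross-terms: 0, 6, 12, -2  ⇒  Σ = 16
Area = |Σ|/2 = 8.
Net area = 343 − 8 = 335.

335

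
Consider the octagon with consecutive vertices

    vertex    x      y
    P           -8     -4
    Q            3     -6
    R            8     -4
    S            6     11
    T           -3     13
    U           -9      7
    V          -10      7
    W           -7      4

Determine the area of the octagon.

Cross-terms: 60, 36, 112, 111, 96, 7, 9, 60  ⇒  Σ = 491
Area = |Σ|/2 = 245.5.

245.5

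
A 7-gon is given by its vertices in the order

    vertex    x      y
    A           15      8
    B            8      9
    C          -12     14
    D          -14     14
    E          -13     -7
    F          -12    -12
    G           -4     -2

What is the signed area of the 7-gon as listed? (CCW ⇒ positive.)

Apply the shoelace (surveyor's) formula: 2A = Σ (x_i·y_{i+1} − x_{i+1}·y_i), indices taken mod 7.
Σ = (71) + (220) + (28) + (280) + (72) + (-24) + (-2) = 645
Signed area = Σ/2 = 322.5 (positive ⇒ counter-clockwise traversal).

322.5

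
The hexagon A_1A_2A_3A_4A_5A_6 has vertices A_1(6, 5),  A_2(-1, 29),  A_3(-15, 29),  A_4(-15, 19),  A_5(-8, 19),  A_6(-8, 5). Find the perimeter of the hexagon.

84

|A_1A_2| = √((-7)² + (24)²) = √625 = 25
|A_2A_3| = √((-14)² + (0)²) = √196 = 14
|A_3A_4| = √((0)² + (-10)²) = √100 = 10
|A_4A_5| = √((7)² + (0)²) = √49 = 7
|A_5A_6| = √((0)² + (-14)²) = √196 = 14
|A_6A_1| = √((14)² + (0)²) = √196 = 14
Perimeter = 25 + 14 + 10 + 7 + 14 + 14 = 84.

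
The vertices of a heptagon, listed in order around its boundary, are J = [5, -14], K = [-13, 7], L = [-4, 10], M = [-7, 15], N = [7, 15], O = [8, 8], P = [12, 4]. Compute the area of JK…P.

Σ = (-147) + (-102) + (10) + (-210) + (-64) + (-64) + (-188) = -765
Area = |Σ|/2 = 382.5.

382.5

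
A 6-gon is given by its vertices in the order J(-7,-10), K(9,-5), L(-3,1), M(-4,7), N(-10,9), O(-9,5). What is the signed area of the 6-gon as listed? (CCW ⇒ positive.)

Cross-terms: 125, -6, -17, 34, 31, 125  ⇒  Σ = 292
Signed area = Σ/2 = 146 (positive ⇒ counter-clockwise traversal).

146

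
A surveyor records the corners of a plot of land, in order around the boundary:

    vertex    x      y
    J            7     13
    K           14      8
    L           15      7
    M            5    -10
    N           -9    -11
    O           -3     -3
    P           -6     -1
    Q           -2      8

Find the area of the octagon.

315.5

Cross-terms: -126, -22, -185, -145, -6, -15, -50, -82  ⇒  Σ = -631
Area = |Σ|/2 = 315.5.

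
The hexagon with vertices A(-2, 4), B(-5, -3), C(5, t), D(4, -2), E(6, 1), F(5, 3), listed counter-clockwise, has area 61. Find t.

Write out the shoelace sum; only the two edges meeting at C involve t:
2·Area = [((-5)·t − 5·(-3)) + (5·(-2) − 4·t)] + 81
       = -9·t + 86 = 122
⇒ t = -4.

-4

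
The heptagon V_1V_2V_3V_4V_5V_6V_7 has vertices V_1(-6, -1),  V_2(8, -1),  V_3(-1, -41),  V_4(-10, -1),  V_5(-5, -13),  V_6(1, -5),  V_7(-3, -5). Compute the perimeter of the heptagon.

128

|V_1V_2| = √((14)² + (0)²) = √196 = 14
|V_2V_3| = √((-9)² + (-40)²) = √1681 = 41
|V_3V_4| = √((-9)² + (40)²) = √1681 = 41
|V_4V_5| = √((5)² + (-12)²) = √169 = 13
|V_5V_6| = √((6)² + (8)²) = √100 = 10
|V_6V_7| = √((-4)² + (0)²) = √16 = 4
|V_7V_1| = √((-3)² + (4)²) = √25 = 5
Perimeter = 14 + 41 + 41 + 13 + 10 + 4 + 5 = 128.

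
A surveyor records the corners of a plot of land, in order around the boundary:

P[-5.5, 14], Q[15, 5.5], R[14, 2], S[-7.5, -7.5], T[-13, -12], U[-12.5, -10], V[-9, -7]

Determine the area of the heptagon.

Apply the shoelace (surveyor's) formula: 2A = Σ (x_i·y_{i+1} − x_{i+1}·y_i), indices taken mod 7.
Σ = (-240.25) + (-47) + (-90) + (-7.5) + (-20) + (-2.5) + (-164.5) = -571.75
Area = |Σ|/2 = 285.875.

285.875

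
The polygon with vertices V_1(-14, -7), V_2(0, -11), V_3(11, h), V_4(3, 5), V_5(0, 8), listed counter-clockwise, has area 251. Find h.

-12

The doubled signed area Σ (x_i y_{i+1} − x_{i+1} y_i) is linear in h.
With h=0 it equals 466; the coefficient of h is -3 (from the two edges through V_3).
So -3·h + 466 = 2·251 = 502 ⇒ h = -12.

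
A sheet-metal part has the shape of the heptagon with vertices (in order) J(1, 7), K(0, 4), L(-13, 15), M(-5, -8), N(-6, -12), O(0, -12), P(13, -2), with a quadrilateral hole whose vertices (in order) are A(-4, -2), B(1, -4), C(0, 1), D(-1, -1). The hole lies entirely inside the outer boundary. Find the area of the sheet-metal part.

Outer boundary:
Cross-terms: 4, 52, 179, 12, 72, 156, 93  ⇒  Σ = 568
Area = |Σ|/2 = 284.
Hole:
Apply the shoelace formula: 2A = Σ (x_i·y_{i+1} − x_{i+1}·y_i), indices taken mod 4.
A→B: (-4)(-4) − (1)(-2) = 18
B→C: (1)(1) − (0)(-4) = 1
C→D: (0)(-1) − (-1)(1) = 1
D→A: (-1)(-2) − (-4)(-1) = -2
Σ = 18
Area = |Σ|/2 = 9.
Net area = 284 − 9 = 275.

275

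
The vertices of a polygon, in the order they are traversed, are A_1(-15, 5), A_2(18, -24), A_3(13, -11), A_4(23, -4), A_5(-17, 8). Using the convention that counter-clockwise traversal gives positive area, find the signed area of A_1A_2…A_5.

Apply the surveyor's formula: 2A = Σ (x_i·y_{i+1} − x_{i+1}·y_i), indices taken mod 5.
Σ = (270) + (114) + (201) + (116) + (35) = 736
Signed area = Σ/2 = 368 (positive ⇒ counter-clockwise traversal).

368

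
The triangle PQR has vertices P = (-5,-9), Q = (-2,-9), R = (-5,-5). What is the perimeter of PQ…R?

12

|PQ| = √((3)² + (0)²) = √9 = 3
|QR| = √((-3)² + (4)²) = √25 = 5
|RP| = √((0)² + (-4)²) = √16 = 4
Perimeter = 3 + 5 + 4 = 12.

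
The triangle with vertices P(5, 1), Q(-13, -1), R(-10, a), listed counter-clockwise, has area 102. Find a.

-12

The doubled signed area Σ (x_i y_{i+1} − x_{i+1} y_i) is linear in a.
With a=0 it equals -12; the coefficient of a is -18 (from the two edges through R).
So -18·a + -12 = 2·102 = 204 ⇒ a = -12.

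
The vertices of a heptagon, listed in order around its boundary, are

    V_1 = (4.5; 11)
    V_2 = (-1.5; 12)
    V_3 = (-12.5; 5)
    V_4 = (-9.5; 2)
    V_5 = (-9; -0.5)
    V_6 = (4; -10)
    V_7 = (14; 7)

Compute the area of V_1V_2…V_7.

320.375

V_1→V_2: (4.5)(12) − (-1.5)(11) = 70.5
V_2→V_3: (-1.5)(5) − (-12.5)(12) = 142.5
V_3→V_4: (-12.5)(2) − (-9.5)(5) = 22.5
V_4→V_5: (-9.5)(-0.5) − (-9)(2) = 22.75
V_5→V_6: (-9)(-10) − (4)(-0.5) = 92
V_6→V_7: (4)(7) − (14)(-10) = 168
V_7→V_1: (14)(11) − (4.5)(7) = 122.5
Σ = 640.75
Area = |Σ|/2 = 320.375.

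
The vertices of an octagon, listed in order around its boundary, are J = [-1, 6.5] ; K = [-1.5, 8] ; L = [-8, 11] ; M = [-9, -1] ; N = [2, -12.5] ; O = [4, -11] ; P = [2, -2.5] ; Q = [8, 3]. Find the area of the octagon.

Apply the shoelace (surveyor's) formula: 2A = Σ (x_i·y_{i+1} − x_{i+1}·y_i), indices taken mod 8.
Σ = (1.75) + (47.5) + (107) + (114.5) + (28) + (12) + (26) + (55) = 391.75
Area = |Σ|/2 = 195.875.

195.875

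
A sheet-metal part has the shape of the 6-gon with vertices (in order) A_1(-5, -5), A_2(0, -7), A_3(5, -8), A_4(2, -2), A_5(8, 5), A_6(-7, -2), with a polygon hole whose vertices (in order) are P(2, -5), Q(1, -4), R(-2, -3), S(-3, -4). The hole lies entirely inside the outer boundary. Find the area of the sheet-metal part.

Outer boundary:
Apply the surveyor's formula: 2A = Σ (x_i·y_{i+1} − x_{i+1}·y_i), indices taken mod 6.
A_1→A_2: (-5)(-7) − (0)(-5) = 35
A_2→A_3: (0)(-8) − (5)(-7) = 35
A_3→A_4: (5)(-2) − (2)(-8) = 6
A_4→A_5: (2)(5) − (8)(-2) = 26
A_5→A_6: (8)(-2) − (-7)(5) = 19
A_6→A_1: (-7)(-5) − (-5)(-2) = 25
Σ = 146
Area = |Σ|/2 = 73.
Hole:
Cross-terms: -3, -11, -1, 23  ⇒  Σ = 8
Area = |Σ|/2 = 4.
Net area = 73 − 4 = 69.

69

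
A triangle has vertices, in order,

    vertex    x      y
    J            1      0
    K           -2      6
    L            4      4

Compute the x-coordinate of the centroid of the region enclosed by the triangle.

Apply the shoelace formula. First the cross-terms c_i = x_i·y_{i+1} − x_{i+1}·y_i:
  6, -32, -4  ⇒  2A = -30, A = -15.
Then Σ (x_i + x_{i+1})·c_i = -90, so x̄ = -90 / (6·(-15)) = 1.

1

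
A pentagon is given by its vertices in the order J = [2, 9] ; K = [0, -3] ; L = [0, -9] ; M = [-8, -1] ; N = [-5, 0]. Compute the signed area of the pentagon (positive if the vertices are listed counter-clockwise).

Apply the surveyor's formula: 2A = Σ (x_i·y_{i+1} − x_{i+1}·y_i), indices taken mod 5.
Σ = (-6) + (0) + (-72) + (-5) + (-45) = -128
Signed area = Σ/2 = -64 (negative ⇒ clockwise traversal).

-64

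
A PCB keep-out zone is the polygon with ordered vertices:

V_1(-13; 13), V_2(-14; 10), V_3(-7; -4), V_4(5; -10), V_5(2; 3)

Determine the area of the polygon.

Σ = (52) + (126) + (90) + (35) + (65) = 368
Area = |Σ|/2 = 184.

184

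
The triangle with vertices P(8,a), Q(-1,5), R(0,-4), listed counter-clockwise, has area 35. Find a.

Write out the shoelace sum; only the two edges meeting at P involve a:
2·Area = [(0·a − 8·(-4)) + (8·5 − (-1)·a)] + 4
       = 1·a + 76 = 70
⇒ a = -6.

-6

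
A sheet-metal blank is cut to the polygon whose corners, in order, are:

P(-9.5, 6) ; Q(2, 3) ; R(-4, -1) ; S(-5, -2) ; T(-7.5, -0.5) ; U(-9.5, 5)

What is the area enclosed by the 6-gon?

45.875

Apply the surveyor's formula: 2A = Σ (x_i·y_{i+1} − x_{i+1}·y_i), indices taken mod 6.
Cross-terms: -40.5, 10, 3, -12.5, -42.25, -9.5  ⇒  Σ = -91.75
Area = |Σ|/2 = 45.875.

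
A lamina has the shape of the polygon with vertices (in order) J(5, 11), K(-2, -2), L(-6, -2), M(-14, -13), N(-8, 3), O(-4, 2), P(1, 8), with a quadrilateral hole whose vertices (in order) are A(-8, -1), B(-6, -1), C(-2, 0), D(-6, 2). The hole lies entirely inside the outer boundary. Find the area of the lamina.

70.5

Outer boundary:
Apply the shoelace formula: 2A = Σ (x_i·y_{i+1} − x_{i+1}·y_i), indices taken mod 7.
Σ = (12) + (-8) + (50) + (-146) + (-4) + (-34) + (-29) = -159
Area = |Σ|/2 = 79.5.
Hole:
Apply the shoelace (surveyor's) formula: 2A = Σ (x_i·y_{i+1} − x_{i+1}·y_i), indices taken mod 4.
Cross-terms: 2, -2, -4, 22  ⇒  Σ = 18
Area = |Σ|/2 = 9.
Net area = 79.5 − 9 = 70.5.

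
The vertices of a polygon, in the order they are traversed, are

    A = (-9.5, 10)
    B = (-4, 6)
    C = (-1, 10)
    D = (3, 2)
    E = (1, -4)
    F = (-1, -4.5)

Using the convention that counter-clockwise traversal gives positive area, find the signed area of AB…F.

-79.125

Σ = (-17) + (-34) + (-32) + (-14) + (-8.5) + (-52.75) = -158.25
Signed area = Σ/2 = -79.125 (negative ⇒ clockwise traversal).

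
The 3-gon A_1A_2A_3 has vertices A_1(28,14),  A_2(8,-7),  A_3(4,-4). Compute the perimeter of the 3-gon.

64

|A_1A_2| = √((-20)² + (-21)²) = √841 = 29
|A_2A_3| = √((-4)² + (3)²) = √25 = 5
|A_3A_1| = √((24)² + (18)²) = √900 = 30
Perimeter = 29 + 5 + 30 = 64.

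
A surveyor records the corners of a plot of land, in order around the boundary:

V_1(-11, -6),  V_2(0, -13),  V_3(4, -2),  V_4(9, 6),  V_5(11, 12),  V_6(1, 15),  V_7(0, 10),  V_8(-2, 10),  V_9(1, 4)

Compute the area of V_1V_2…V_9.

V_1→V_2: (-11)(-13) − (0)(-6) = 143
V_2→V_3: (0)(-2) − (4)(-13) = 52
V_3→V_4: (4)(6) − (9)(-2) = 42
V_4→V_5: (9)(12) − (11)(6) = 42
V_5→V_6: (11)(15) − (1)(12) = 153
V_6→V_7: (1)(10) − (0)(15) = 10
V_7→V_8: (0)(10) − (-2)(10) = 20
V_8→V_9: (-2)(4) − (1)(10) = -18
V_9→V_1: (1)(-6) − (-11)(4) = 38
Σ = 482
Area = |Σ|/2 = 241.

241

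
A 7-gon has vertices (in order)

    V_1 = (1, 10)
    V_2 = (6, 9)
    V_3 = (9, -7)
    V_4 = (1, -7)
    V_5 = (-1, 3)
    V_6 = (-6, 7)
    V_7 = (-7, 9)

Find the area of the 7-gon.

153.5

Apply the surveyor's formula: 2A = Σ (x_i·y_{i+1} − x_{i+1}·y_i), indices taken mod 7.
Σ = (-51) + (-123) + (-56) + (-4) + (11) + (-5) + (-79) = -307
Area = |Σ|/2 = 153.5.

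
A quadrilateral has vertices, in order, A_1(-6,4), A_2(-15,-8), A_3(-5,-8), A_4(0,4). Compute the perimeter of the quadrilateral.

|A_1A_2| = √((-9)² + (-12)²) = √225 = 15
|A_2A_3| = √((10)² + (0)²) = √100 = 10
|A_3A_4| = √((5)² + (12)²) = √169 = 13
|A_4A_1| = √((-6)² + (0)²) = √36 = 6
Perimeter = 15 + 10 + 13 + 6 = 44.

44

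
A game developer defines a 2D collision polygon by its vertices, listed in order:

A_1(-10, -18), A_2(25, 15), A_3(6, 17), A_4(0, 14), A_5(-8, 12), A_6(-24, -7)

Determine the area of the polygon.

768.5

Apply Gauss's area formula: 2A = Σ (x_i·y_{i+1} − x_{i+1}·y_i), indices taken mod 6.
Σ = (300) + (335) + (84) + (112) + (344) + (362) = 1537
Area = |Σ|/2 = 768.5.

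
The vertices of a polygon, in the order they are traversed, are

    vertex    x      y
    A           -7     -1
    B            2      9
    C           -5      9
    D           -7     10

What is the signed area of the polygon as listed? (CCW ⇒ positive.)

Apply the surveyor's formula: 2A = Σ (x_i·y_{i+1} − x_{i+1}·y_i), indices taken mod 4.
Σ = (-61) + (63) + (13) + (77) = 92
Signed area = Σ/2 = 46 (positive ⇒ counter-clockwise traversal).

46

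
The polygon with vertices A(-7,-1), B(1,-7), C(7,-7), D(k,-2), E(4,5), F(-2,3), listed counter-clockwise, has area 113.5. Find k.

8

Write out the shoelace sum; only the two edges meeting at D involve k:
2·Area = [(7·(-2) − k·(-7)) + (k·5 − 4·(-2))] + 137
       = 12·k + 131 = 227
⇒ k = 8.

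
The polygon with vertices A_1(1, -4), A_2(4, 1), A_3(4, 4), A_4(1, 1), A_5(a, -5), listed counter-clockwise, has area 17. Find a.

-1

The doubled signed area Σ (x_i y_{i+1} − x_{i+1} y_i) is linear in a.
With a=0 it equals 29; the coefficient of a is -5 (from the two edges through A_5).
So -5·a + 29 = 2·17 = 34 ⇒ a = -1.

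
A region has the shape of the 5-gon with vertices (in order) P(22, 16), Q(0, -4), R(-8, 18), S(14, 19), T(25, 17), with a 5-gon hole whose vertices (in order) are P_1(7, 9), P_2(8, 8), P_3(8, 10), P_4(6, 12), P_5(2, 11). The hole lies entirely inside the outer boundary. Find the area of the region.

358

Outer boundary:
Apply Gauss's area formula: 2A = Σ (x_i·y_{i+1} − x_{i+1}·y_i), indices taken mod 5.
P→Q: (22)(-4) − (0)(16) = -88
Q→R: (0)(18) − (-8)(-4) = -32
R→S: (-8)(19) − (14)(18) = -404
S→T: (14)(17) − (25)(19) = -237
T→P: (25)(16) − (22)(17) = 26
Σ = -735
Area = |Σ|/2 = 367.5.
Hole:
Cross-terms: -16, 16, 36, 42, -59  ⇒  Σ = 19
Area = |Σ|/2 = 9.5.
Net area = 367.5 − 9.5 = 358.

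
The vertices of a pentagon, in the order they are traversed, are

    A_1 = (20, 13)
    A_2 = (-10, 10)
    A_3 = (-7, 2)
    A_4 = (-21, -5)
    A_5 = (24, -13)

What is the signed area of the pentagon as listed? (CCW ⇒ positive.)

711

A_1→A_2: (20)(10) − (-10)(13) = 330
A_2→A_3: (-10)(2) − (-7)(10) = 50
A_3→A_4: (-7)(-5) − (-21)(2) = 77
A_4→A_5: (-21)(-13) − (24)(-5) = 393
A_5→A_1: (24)(13) − (20)(-13) = 572
Σ = 1422
Signed area = Σ/2 = 711 (positive ⇒ counter-clockwise traversal).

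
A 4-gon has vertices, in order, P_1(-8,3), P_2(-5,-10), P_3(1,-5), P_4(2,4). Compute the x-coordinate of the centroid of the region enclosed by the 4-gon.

-223/78

Apply the shoelace formula. First the cross-terms c_i = x_i·y_{i+1} − x_{i+1}·y_i:
  95, 35, 14, 38  ⇒  2A = 182, A = 91.
Then Σ (x_i + x_{i+1})·c_i = -1561, so x̄ = -1561 / (6·91) = -223/78.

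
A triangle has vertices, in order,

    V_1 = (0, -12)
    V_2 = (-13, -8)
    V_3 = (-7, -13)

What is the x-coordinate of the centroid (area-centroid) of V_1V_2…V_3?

Apply the shoelace (surveyor's) formula. First the cross-terms c_i = x_i·y_{i+1} − x_{i+1}·y_i:
  -156, 113, 84  ⇒  2A = 41, A = 20.5.
Then Σ (x_i + x_{i+1})·c_i = -820, so x̄ = -820 / (6·20.5) = -20/3.

-20/3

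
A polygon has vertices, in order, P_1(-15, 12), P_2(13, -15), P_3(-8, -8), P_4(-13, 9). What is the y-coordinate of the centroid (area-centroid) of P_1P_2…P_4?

Apply the shoelace formula. First the cross-terms c_i = x_i·y_{i+1} − x_{i+1}·y_i:
  69, -224, -176, -21  ⇒  2A = -352, A = -176.
Then Σ (y_i + y_{i+1})·c_i = 4328, so ȳ = 4328 / (6·(-176)) = -541/132.

-541/132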